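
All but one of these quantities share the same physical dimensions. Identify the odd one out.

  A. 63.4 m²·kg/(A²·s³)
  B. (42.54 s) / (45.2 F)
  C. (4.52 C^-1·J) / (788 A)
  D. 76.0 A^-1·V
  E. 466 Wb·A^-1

Expand each in SI base units:
  A. kg·m²·s⁻³·A⁻²
  B. [s] / [kg⁻¹·m⁻²·s⁴·A²] = kg·m²·s⁻³·A⁻²
  C. [kg·m²·s⁻³·A⁻¹] / [A] = kg·m²·s⁻³·A⁻²
  D. V·A⁻¹ = J·C⁻¹·A⁻¹ = kg·m²·s⁻³·A⁻²
  E. Wb·A⁻¹ = V·s·A⁻¹ = kg·m²·s⁻²·A⁻²
All reduce to kg·m²·s⁻³·A⁻² except E., which is kg·m²·s⁻²·A⁻².

E.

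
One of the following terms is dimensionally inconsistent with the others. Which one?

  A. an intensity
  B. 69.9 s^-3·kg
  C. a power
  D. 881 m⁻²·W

In SI base units:
  A. [intensity] = kg·s⁻³
  B. kg·s⁻³
  C. [power] = kg·m²·s⁻³
  D. W·m⁻² = J·s⁻¹·m⁻² = kg·s⁻³
All reduce to kg·s⁻³ except C., which is kg·m²·s⁻³.

C.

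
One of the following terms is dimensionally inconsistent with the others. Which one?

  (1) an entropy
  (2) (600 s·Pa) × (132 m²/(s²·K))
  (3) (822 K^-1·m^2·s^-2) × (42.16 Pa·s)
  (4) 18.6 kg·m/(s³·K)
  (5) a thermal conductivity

(1)

In SI base units:
  (1) [entropy] = kg·m²·s⁻²·K⁻¹
  (2) [kg·m⁻¹·s⁻¹] · [m²·s⁻²·K⁻¹] = kg·m·s⁻³·K⁻¹
  (3) [m²·s⁻²·K⁻¹] · [kg·m⁻¹·s⁻¹] = kg·m·s⁻³·K⁻¹
  (4) kg·m·s⁻³·K⁻¹
  (5) [thermal conductivity] = kg·m·s⁻³·K⁻¹
All reduce to kg·m·s⁻³·K⁻¹ except (1), which is kg·m²·s⁻²·K⁻¹.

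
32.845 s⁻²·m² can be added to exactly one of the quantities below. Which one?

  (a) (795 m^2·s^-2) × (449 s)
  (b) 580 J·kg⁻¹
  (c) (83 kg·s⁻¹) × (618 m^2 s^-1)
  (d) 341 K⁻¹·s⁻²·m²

Reference: m²·s⁻².
Each option:
  (a) [m²·s⁻²] · [s] = m²·s⁻¹
  (b) J·kg⁻¹ = N·m·kg⁻¹ = m²·s⁻²  ← same
  (c) [kg·s⁻¹] · [m²·s⁻¹] = kg·m²·s⁻²
  (d) m²·s⁻²·K⁻¹
Only (b) matches m²·s⁻².

(b)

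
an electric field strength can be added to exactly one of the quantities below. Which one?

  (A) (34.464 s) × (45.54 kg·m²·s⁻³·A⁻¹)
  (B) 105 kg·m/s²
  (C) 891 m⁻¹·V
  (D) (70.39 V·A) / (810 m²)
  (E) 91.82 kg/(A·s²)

(C)

Reference: [electric field strength] = kg·m·s⁻³·A⁻¹.
Each option:
  (A) [s] · [kg·m²·s⁻³·A⁻¹] = kg·m²·s⁻²·A⁻¹
  (B) kg·m·s⁻²
  (C) V·m⁻¹ = J·C⁻¹·m⁻¹ = kg·m·s⁻³·A⁻¹  ← same
  (D) [kg·m²·s⁻³] / [m²] = kg·s⁻³
  (E) kg·s⁻²·A⁻¹
Only (C) matches kg·m·s⁻³·A⁻¹.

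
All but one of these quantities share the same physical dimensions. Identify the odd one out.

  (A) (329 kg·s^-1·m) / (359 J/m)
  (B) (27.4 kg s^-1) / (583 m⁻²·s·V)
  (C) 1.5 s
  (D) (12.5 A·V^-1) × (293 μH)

Work out the base dimensions of each:
  (A) [kg·m·s⁻¹] / [kg·m·s⁻²] = s
  (B) [kg·s⁻¹] / [kg·s⁻²·A⁻¹] = s·A
  (C) s
  (D) [kg⁻¹·m⁻²·s³·A²] · [kg·m²·s⁻²·A⁻²] = s
All reduce to s except (B), which is s·A.

(B)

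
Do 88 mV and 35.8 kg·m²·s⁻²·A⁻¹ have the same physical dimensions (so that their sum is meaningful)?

No

Reduce each to base SI dimensions:
  88 mV:  V = J·C⁻¹ = kg·m²·s⁻³·A⁻¹
  35.8 kg·m²·s⁻²·A⁻¹:  kg·m²·s⁻²·A⁻¹
kg·m²·s⁻³·A⁻¹ ≠ kg·m²·s⁻²·A⁻¹, so they cannot be added.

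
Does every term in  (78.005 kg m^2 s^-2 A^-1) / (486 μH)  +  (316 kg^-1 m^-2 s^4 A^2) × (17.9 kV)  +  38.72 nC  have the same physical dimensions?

In SI base units:
  (78.005 kg m^2 s^-2 A^-1) / (486 μH):  [kg·m²·s⁻²·A⁻¹] / [kg·m²·s⁻²·A⁻²] = A
  (316 kg^-1 m^-2 s^4 A^2) × (17.9 kV):  [kg⁻¹·m⁻²·s⁴·A²] · [kg·m²·s⁻³·A⁻¹] = s·A
  38.72 nC:  C = s·A
The terms do not share a single dimension (A vs s·A).

No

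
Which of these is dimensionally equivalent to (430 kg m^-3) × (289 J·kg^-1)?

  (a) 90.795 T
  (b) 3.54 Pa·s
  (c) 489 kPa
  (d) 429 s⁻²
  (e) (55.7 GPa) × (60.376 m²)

Reference: [kg·m⁻³] · [m²·s⁻²] = kg·m⁻¹·s⁻².
Each option:
  (a) T = Wb·m⁻² = kg·s⁻²·A⁻¹
  (b) Pa·s = N·m⁻²·s = kg·m⁻¹·s⁻¹
  (c) Pa = N·m⁻² = kg·m⁻¹·s⁻²  ← same
  (d) s⁻²
  (e) [kg·m⁻¹·s⁻²] · [m²] = kg·m·s⁻²
Only (c) matches kg·m⁻¹·s⁻².

(c)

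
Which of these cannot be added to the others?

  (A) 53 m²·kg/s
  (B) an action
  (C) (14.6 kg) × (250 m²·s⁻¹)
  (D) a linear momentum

Dimensions:
  (A) kg·m²·s⁻¹
  (B) [action] = kg·m²·s⁻¹
  (C) [kg] · [m²·s⁻¹] = kg·m²·s⁻¹
  (D) [linear momentum] = kg·m·s⁻¹
All reduce to kg·m²·s⁻¹ except (D), which is kg·m·s⁻¹.

(D)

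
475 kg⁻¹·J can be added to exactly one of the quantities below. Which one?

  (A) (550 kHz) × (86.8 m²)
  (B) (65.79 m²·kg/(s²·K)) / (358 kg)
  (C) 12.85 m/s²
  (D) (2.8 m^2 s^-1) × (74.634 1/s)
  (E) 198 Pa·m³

Reference: J·kg⁻¹ = N·m·kg⁻¹ = m²·s⁻².
Each option:
  (A) [s⁻¹] · [m²] = m²·s⁻¹
  (B) [kg·m²·s⁻²·K⁻¹] / [kg] = m²·s⁻²·K⁻¹
  (C) m·s⁻²
  (D) [m²·s⁻¹] · [s⁻¹] = m²·s⁻²  ← same
  (E) Pa·m³ = N·m⁻²·m³ = kg·m²·s⁻²
Only (D) matches m²·s⁻².

(D)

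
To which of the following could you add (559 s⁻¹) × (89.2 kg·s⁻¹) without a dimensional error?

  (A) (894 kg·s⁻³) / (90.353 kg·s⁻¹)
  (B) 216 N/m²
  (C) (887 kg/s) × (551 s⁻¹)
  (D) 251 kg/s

(C)

Reference: [s⁻¹] · [kg·s⁻¹] = kg·s⁻².
Each option:
  (A) [kg·s⁻³] / [kg·s⁻¹] = s⁻²
  (B) N·m⁻² = kg·m·s⁻²·m⁻² = kg·m⁻¹·s⁻²
  (C) [kg·s⁻¹] · [s⁻¹] = kg·s⁻²  ← same
  (D) kg·s⁻¹
Only (C) matches kg·s⁻².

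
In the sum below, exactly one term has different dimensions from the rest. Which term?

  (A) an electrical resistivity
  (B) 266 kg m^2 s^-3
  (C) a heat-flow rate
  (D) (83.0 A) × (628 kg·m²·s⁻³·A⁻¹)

(A)

Work out the base dimensions of each:
  (A) [electrical resistivity] = kg·m³·s⁻³·A⁻²
  (B) kg·m²·s⁻³
  (C) [heat-flow rate] = kg·m²·s⁻³
  (D) [A] · [kg·m²·s⁻³·A⁻¹] = kg·m²·s⁻³
All reduce to kg·m²·s⁻³ except (A), which is kg·m³·s⁻³·A⁻².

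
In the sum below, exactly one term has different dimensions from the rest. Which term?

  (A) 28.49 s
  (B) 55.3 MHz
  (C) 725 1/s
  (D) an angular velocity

(A)

Expand each in SI base units:
  (A) s
  (B) Hz = s⁻¹
  (C) s⁻¹
  (D) [angular velocity] = s⁻¹
All reduce to s⁻¹ except (A), which is s.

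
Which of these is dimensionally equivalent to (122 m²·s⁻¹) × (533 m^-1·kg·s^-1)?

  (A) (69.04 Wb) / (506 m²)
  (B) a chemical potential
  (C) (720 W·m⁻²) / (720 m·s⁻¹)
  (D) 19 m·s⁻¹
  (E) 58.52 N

Reference: [m²·s⁻¹] · [kg·m⁻¹·s⁻¹] = kg·m·s⁻².
Each option:
  (A) [kg·m²·s⁻²·A⁻¹] / [m²] = kg·s⁻²·A⁻¹
  (B) [chemical potential] = kg·m²·s⁻²·mol⁻¹
  (C) [kg·s⁻³] / [m·s⁻¹] = kg·m⁻¹·s⁻²
  (D) m·s⁻¹
  (E) N = kg·m·s⁻²  ← same
Only (E) matches kg·m·s⁻².

(E)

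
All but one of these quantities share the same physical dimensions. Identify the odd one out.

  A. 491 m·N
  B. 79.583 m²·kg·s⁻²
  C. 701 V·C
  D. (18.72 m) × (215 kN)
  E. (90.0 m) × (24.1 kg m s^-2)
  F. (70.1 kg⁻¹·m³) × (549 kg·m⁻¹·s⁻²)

F.

Dimensions:
  A. N·m = kg·m·s⁻²·m = kg·m²·s⁻²
  B. kg·m²·s⁻²
  C. C·V = s·A·J·C⁻¹ = kg·m²·s⁻²
  D. [m] · [kg·m·s⁻²] = kg·m²·s⁻²
  E. [m] · [kg·m·s⁻²] = kg·m²·s⁻²
  F. [kg⁻¹·m³] · [kg·m⁻¹·s⁻²] = m²·s⁻²
All reduce to kg·m²·s⁻² except F., which is m²·s⁻².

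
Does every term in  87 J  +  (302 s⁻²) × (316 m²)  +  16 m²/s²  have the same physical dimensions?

No

Reduce each to base SI dimensions:
  87 J:  J = N·m = kg·m²·s⁻²
  (302 s⁻²) × (316 m²):  [s⁻²] · [m²] = m²·s⁻²
  16 m²/s²:  m²·s⁻²
The terms do not share a single dimension (kg·m²·s⁻² vs m²·s⁻²).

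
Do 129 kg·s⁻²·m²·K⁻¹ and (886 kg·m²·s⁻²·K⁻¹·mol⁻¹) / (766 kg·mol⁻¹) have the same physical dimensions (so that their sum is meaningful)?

Expand each in SI base units:
  129 kg·s⁻²·m²·K⁻¹:  kg·m²·s⁻²·K⁻¹
  (886 kg·m²·s⁻²·K⁻¹·mol⁻¹) / (766 kg·mol⁻¹):  [kg·m²·s⁻²·K⁻¹·mol⁻¹] / [kg·mol⁻¹] = m²·s⁻²·K⁻¹
kg·m²·s⁻²·K⁻¹ ≠ m²·s⁻²·K⁻¹, so they cannot be added.

No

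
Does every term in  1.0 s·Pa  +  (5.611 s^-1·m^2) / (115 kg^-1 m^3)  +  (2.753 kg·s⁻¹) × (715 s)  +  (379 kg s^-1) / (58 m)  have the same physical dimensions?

Dimensions:
  1.0 s·Pa:  Pa·s = N·m⁻²·s = kg·m⁻¹·s⁻¹
  (5.611 s^-1·m^2) / (115 kg^-1 m^3):  [m²·s⁻¹] / [kg⁻¹·m³] = kg·m⁻¹·s⁻¹
  (2.753 kg·s⁻¹) × (715 s):  [kg·s⁻¹] · [s] = kg
  (379 kg s^-1) / (58 m):  [kg·s⁻¹] / [m] = kg·m⁻¹·s⁻¹
The terms do not share a single dimension (kg vs kg·m⁻¹·s⁻¹).

No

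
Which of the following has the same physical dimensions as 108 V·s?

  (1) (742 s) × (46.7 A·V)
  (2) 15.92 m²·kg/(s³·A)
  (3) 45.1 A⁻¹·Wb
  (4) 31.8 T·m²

Reference: V·s = J·C⁻¹·s = kg·m²·s⁻²·A⁻¹.
Each option:
  (1) [s] · [kg·m²·s⁻³] = kg·m²·s⁻²
  (2) kg·m²·s⁻³·A⁻¹
  (3) Wb·A⁻¹ = V·s·A⁻¹ = kg·m²·s⁻²·A⁻²
  (4) T·m² = Wb·m⁻²·m² = kg·m²·s⁻²·A⁻¹  ← same
Only (4) matches kg·m²·s⁻²·A⁻¹.

(4)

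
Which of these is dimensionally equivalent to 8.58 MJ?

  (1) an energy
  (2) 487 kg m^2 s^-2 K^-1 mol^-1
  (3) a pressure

Reference: J = N·m = kg·m²·s⁻².
Each option:
  (1) [energy] = kg·m²·s⁻²  ← same
  (2) kg·m²·s⁻²·K⁻¹·mol⁻¹
  (3) [pressure] = kg·m⁻¹·s⁻²
Only (1) matches kg·m²·s⁻².

(1)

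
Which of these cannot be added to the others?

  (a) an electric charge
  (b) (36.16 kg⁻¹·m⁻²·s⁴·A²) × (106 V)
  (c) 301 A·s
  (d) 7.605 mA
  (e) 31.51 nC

(d)

Expand each in SI base units:
  (a) [electric charge] = s·A
  (b) [kg⁻¹·m⁻²·s⁴·A²] · [kg·m²·s⁻³·A⁻¹] = s·A
  (c) A·s = s·A
  (d) A
  (e) C = s·A
All reduce to s·A except (d), which is A.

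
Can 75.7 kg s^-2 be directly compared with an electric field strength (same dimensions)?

No

Dimensions:
  75.7 kg s^-2:  kg·s⁻²
  an electric field strength:  [electric field strength] = kg·m·s⁻³·A⁻¹
kg·s⁻² ≠ kg·m·s⁻³·A⁻¹, so they cannot be added.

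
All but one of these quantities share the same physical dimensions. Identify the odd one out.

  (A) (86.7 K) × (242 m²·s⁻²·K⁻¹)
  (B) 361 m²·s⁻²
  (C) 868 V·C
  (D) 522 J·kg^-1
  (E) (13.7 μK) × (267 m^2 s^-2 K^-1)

(C)

Work out the base dimensions of each:
  (A) [K] · [m²·s⁻²·K⁻¹] = m²·s⁻²
  (B) m²·s⁻²
  (C) C·V = s·A·J·C⁻¹ = kg·m²·s⁻²
  (D) J·kg⁻¹ = N·m·kg⁻¹ = m²·s⁻²
  (E) [K] · [m²·s⁻²·K⁻¹] = m²·s⁻²
All reduce to m²·s⁻² except (C), which is kg·m²·s⁻².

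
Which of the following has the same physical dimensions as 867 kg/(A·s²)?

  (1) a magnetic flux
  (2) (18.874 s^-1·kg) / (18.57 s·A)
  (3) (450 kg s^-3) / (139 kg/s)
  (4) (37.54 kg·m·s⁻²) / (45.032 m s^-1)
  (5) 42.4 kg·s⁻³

Reference: kg·s⁻²·A⁻¹.
Each option:
  (1) [magnetic flux] = kg·m²·s⁻²·A⁻¹
  (2) [kg·s⁻¹] / [s·A] = kg·s⁻²·A⁻¹  ← same
  (3) [kg·s⁻³] / [kg·s⁻¹] = s⁻²
  (4) [kg·m·s⁻²] / [m·s⁻¹] = kg·s⁻¹
  (5) kg·s⁻³
Only (2) matches kg·s⁻²·A⁻¹.

(2)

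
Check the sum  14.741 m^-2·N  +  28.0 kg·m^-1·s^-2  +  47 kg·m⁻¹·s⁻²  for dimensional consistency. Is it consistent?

Yes

Dimensions:
  14.741 m^-2·N:  N·m⁻² = kg·m·s⁻²·m⁻² = kg·m⁻¹·s⁻²
  28.0 kg·m^-1·s^-2:  kg·m⁻¹·s⁻²
  47 kg·m⁻¹·s⁻²:  kg·m⁻¹·s⁻²
Every term reduces to kg·m⁻¹·s⁻².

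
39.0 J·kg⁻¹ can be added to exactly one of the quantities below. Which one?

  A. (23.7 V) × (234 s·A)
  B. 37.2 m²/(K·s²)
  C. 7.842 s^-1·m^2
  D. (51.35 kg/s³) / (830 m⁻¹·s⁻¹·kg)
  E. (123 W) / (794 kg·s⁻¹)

Reference: J·kg⁻¹ = N·m·kg⁻¹ = m²·s⁻².
Each option:
  A. [kg·m²·s⁻³·A⁻¹] · [s·A] = kg·m²·s⁻²
  B. m²·s⁻²·K⁻¹
  C. m²·s⁻¹
  D. [kg·s⁻³] / [kg·m⁻¹·s⁻¹] = m·s⁻²
  E. [kg·m²·s⁻³] / [kg·s⁻¹] = m²·s⁻²  ← same
Only E. matches m²·s⁻².

E.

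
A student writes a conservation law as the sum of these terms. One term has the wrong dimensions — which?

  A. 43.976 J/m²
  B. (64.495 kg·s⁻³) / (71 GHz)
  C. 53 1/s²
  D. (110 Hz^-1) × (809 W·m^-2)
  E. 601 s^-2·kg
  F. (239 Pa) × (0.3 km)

Expand each in SI base units:
  A. J·m⁻² = N·m·m⁻² = kg·s⁻²
  B. [kg·s⁻³] / [s⁻¹] = kg·s⁻²
  C. s⁻²
  D. [s] · [kg·s⁻³] = kg·s⁻²
  E. kg·s⁻²
  F. [kg·m⁻¹·s⁻²] · [m] = kg·s⁻²
All reduce to kg·s⁻² except C., which is s⁻².

C.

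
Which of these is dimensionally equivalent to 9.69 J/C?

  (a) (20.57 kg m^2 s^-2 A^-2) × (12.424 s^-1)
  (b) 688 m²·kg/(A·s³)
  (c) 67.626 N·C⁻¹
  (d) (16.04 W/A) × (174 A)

Reference: J·C⁻¹ = N·m·(s·A)⁻¹ = kg·m²·s⁻³·A⁻¹.
Each option:
  (a) [kg·m²·s⁻²·A⁻²] · [s⁻¹] = kg·m²·s⁻³·A⁻²
  (b) kg·m²·s⁻³·A⁻¹  ← same
  (c) N·C⁻¹ = kg·m·s⁻²·(s·A)⁻¹ = kg·m·s⁻³·A⁻¹
  (d) [kg·m²·s⁻³·A⁻¹] · [A] = kg·m²·s⁻³
Only (b) matches kg·m²·s⁻³·A⁻¹.

(b)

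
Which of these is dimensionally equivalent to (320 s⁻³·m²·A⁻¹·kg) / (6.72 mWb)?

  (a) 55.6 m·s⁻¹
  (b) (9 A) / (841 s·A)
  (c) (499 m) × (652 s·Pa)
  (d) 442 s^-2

Reference: [kg·m²·s⁻³·A⁻¹] / [kg·m²·s⁻²·A⁻¹] = s⁻¹.
Each option:
  (a) m·s⁻¹
  (b) [A] / [s·A] = s⁻¹  ← same
  (c) [m] · [kg·m⁻¹·s⁻¹] = kg·s⁻¹
  (d) s⁻²
Only (b) matches s⁻¹.

(b)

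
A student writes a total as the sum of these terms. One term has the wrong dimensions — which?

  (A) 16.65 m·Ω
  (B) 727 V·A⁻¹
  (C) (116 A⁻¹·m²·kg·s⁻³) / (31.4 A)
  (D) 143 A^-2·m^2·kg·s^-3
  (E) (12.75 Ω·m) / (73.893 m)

(A)

Reduce each to base SI dimensions:
  (A) Ω·m = V·A⁻¹·m = kg·m³·s⁻³·A⁻²
  (B) V·A⁻¹ = J·C⁻¹·A⁻¹ = kg·m²·s⁻³·A⁻²
  (C) [kg·m²·s⁻³·A⁻¹] / [A] = kg·m²·s⁻³·A⁻²
  (D) kg·m²·s⁻³·A⁻²
  (E) [kg·m³·s⁻³·A⁻²] / [m] = kg·m²·s⁻³·A⁻²
All reduce to kg·m²·s⁻³·A⁻² except (A), which is kg·m³·s⁻³·A⁻².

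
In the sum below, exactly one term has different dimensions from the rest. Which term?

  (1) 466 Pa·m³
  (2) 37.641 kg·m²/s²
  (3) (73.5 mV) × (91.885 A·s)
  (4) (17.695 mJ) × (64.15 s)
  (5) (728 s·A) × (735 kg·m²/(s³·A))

(4)

Work out the base dimensions of each:
  (1) Pa·m³ = N·m⁻²·m³ = kg·m²·s⁻²
  (2) kg·m²·s⁻²
  (3) [kg·m²·s⁻³·A⁻¹] · [s·A] = kg·m²·s⁻²
  (4) [kg·m²·s⁻²] · [s] = kg·m²·s⁻¹
  (5) [s·A] · [kg·m²·s⁻³·A⁻¹] = kg·m²·s⁻²
All reduce to kg·m²·s⁻² except (4), which is kg·m²·s⁻¹.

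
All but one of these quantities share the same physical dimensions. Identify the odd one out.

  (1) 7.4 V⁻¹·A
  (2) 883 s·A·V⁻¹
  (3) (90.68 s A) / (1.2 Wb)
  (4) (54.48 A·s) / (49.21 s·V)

(2)

Dimensions:
  (1) A·V⁻¹ = A·(J·C⁻¹)⁻¹ = kg⁻¹·m⁻²·s³·A²
  (2) A·s·V⁻¹ = A·s·(J·C⁻¹)⁻¹ = kg⁻¹·m⁻²·s⁴·A²
  (3) [s·A] / [kg·m²·s⁻²·A⁻¹] = kg⁻¹·m⁻²·s³·A²
  (4) [s·A] / [kg·m²·s⁻²·A⁻¹] = kg⁻¹·m⁻²·s³·A²
All reduce to kg⁻¹·m⁻²·s³·A² except (2), which is kg⁻¹·m⁻²·s⁴·A².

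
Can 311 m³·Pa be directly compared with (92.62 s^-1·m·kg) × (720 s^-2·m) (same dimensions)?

Expand each in SI base units:
  311 m³·Pa:  Pa·m³ = N·m⁻²·m³ = kg·m²·s⁻²
  (92.62 s^-1·m·kg) × (720 s^-2·m):  [kg·m·s⁻¹] · [m·s⁻²] = kg·m²·s⁻³
kg·m²·s⁻² ≠ kg·m²·s⁻³, so they cannot be added.

No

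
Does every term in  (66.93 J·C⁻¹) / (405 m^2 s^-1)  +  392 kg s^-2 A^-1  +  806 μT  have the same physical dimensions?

Yes

Work out the base dimensions of each:
  (66.93 J·C⁻¹) / (405 m^2 s^-1):  [kg·m²·s⁻³·A⁻¹] / [m²·s⁻¹] = kg·s⁻²·A⁻¹
  392 kg s^-2 A^-1:  kg·s⁻²·A⁻¹
  806 μT:  T = Wb·m⁻² = kg·s⁻²·A⁻¹
Every term reduces to kg·s⁻²·A⁻¹.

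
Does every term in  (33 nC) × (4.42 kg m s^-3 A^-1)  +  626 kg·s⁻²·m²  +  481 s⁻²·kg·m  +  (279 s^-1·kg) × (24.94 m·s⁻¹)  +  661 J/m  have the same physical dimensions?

No

Work out the base dimensions of each:
  (33 nC) × (4.42 kg m s^-3 A^-1):  [s·A] · [kg·m·s⁻³·A⁻¹] = kg·m·s⁻²
  626 kg·s⁻²·m²:  kg·m²·s⁻²
  481 s⁻²·kg·m:  kg·m·s⁻²
  (279 s^-1·kg) × (24.94 m·s⁻¹):  [kg·s⁻¹] · [m·s⁻¹] = kg·m·s⁻²
  661 J/m:  J·m⁻¹ = N·m·m⁻¹ = kg·m·s⁻²
The terms do not share a single dimension (kg·m²·s⁻² vs kg·m·s⁻²).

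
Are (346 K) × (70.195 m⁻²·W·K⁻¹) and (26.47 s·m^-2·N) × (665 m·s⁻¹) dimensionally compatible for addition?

No

Expand each in SI base units:
  (346 K) × (70.195 m⁻²·W·K⁻¹):  [K] · [kg·s⁻³·K⁻¹] = kg·s⁻³
  (26.47 s·m^-2·N) × (665 m·s⁻¹):  [kg·m⁻¹·s⁻¹] · [m·s⁻¹] = kg·s⁻²
kg·s⁻³ ≠ kg·s⁻², so they cannot be added.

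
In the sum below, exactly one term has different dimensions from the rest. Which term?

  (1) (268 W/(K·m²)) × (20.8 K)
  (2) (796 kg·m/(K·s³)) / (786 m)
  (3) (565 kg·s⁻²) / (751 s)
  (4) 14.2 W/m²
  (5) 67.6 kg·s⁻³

Reduce each to base SI dimensions:
  (1) [kg·s⁻³·K⁻¹] · [K] = kg·s⁻³
  (2) [kg·m·s⁻³·K⁻¹] / [m] = kg·s⁻³·K⁻¹
  (3) [kg·s⁻²] / [s] = kg·s⁻³
  (4) W·m⁻² = J·s⁻¹·m⁻² = kg·s⁻³
  (5) kg·s⁻³
All reduce to kg·s⁻³ except (2), which is kg·s⁻³·K⁻¹.

(2)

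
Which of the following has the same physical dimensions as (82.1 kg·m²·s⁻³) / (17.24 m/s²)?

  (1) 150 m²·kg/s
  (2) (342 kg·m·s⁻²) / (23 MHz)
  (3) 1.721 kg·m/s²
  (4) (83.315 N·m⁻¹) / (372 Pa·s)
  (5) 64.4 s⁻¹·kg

Reference: [kg·m²·s⁻³] / [m·s⁻²] = kg·m·s⁻¹.
Each option:
  (1) kg·m²·s⁻¹
  (2) [kg·m·s⁻²] / [s⁻¹] = kg·m·s⁻¹  ← same
  (3) kg·m·s⁻²
  (4) [kg·s⁻²] / [kg·m⁻¹·s⁻¹] = m·s⁻¹
  (5) kg·s⁻¹
Only (2) matches kg·m·s⁻¹.

(2)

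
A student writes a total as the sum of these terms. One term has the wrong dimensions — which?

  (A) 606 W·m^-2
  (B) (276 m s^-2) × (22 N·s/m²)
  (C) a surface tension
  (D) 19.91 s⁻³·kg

Work out the base dimensions of each:
  (A) W·m⁻² = J·s⁻¹·m⁻² = kg·s⁻³
  (B) [m·s⁻²] · [kg·m⁻¹·s⁻¹] = kg·s⁻³
  (C) [surface tension] = kg·s⁻²
  (D) kg·s⁻³
All reduce to kg·s⁻³ except (C), which is kg·s⁻².

(C)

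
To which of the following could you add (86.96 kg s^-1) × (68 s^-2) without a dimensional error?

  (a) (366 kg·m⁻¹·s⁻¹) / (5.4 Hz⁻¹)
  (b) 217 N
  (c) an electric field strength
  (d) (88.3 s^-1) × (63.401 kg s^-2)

Reference: [kg·s⁻¹] · [s⁻²] = kg·s⁻³.
Each option:
  (a) [kg·m⁻¹·s⁻¹] / [s] = kg·m⁻¹·s⁻²
  (b) N = kg·m·s⁻²
  (c) [electric field strength] = kg·m·s⁻³·A⁻¹
  (d) [s⁻¹] · [kg·s⁻²] = kg·s⁻³  ← same
Only (d) matches kg·s⁻³.

(d)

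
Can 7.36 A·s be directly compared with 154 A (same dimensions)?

Dimensions:
  7.36 A·s:  A·s = s·A
  154 A:  A
s·A ≠ A, so they cannot be added.

No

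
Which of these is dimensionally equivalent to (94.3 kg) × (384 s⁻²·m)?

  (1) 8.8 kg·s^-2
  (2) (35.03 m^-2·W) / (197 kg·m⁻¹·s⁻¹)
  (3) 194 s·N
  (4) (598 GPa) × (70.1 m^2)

(4)

Reference: [kg] · [m·s⁻²] = kg·m·s⁻².
Each option:
  (1) kg·s⁻²
  (2) [kg·s⁻³] / [kg·m⁻¹·s⁻¹] = m·s⁻²
  (3) N·s = kg·m·s⁻²·s = kg·m·s⁻¹
  (4) [kg·m⁻¹·s⁻²] · [m²] = kg·m·s⁻²  ← same
Only (4) matches kg·m·s⁻².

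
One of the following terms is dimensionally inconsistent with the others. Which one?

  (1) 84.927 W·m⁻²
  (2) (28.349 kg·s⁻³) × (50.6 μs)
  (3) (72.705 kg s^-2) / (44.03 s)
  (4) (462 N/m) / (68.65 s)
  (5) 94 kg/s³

(2)

Work out the base dimensions of each:
  (1) W·m⁻² = J·s⁻¹·m⁻² = kg·s⁻³
  (2) [kg·s⁻³] · [s] = kg·s⁻²
  (3) [kg·s⁻²] / [s] = kg·s⁻³
  (4) [kg·s⁻²] / [s] = kg·s⁻³
  (5) kg·s⁻³
All reduce to kg·s⁻³ except (2), which is kg·s⁻².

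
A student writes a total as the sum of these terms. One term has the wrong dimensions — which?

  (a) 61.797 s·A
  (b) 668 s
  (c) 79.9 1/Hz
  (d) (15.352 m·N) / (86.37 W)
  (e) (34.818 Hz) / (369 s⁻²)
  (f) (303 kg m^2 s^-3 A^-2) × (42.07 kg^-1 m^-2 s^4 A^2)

Dimensions:
  (a) A·s = s·A
  (b) s
  (c) Hz⁻¹ = (s⁻¹)⁻¹ = s
  (d) [kg·m²·s⁻²] / [kg·m²·s⁻³] = s
  (e) [s⁻¹] / [s⁻²] = s
  (f) [kg·m²·s⁻³·A⁻²] · [kg⁻¹·m⁻²·s⁴·A²] = s
All reduce to s except (a), which is s·A.

(a)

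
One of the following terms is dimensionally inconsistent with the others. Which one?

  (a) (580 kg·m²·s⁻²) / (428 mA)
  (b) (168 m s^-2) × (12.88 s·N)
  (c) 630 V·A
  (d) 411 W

(a)

In SI base units:
  (a) [kg·m²·s⁻²] / [A] = kg·m²·s⁻²·A⁻¹
  (b) [m·s⁻²] · [kg·m·s⁻¹] = kg·m²·s⁻³
  (c) V·A = J·C⁻¹·A = kg·m²·s⁻³
  (d) W = J·s⁻¹ = kg·m²·s⁻³
All reduce to kg·m²·s⁻³ except (a), which is kg·m²·s⁻²·A⁻¹.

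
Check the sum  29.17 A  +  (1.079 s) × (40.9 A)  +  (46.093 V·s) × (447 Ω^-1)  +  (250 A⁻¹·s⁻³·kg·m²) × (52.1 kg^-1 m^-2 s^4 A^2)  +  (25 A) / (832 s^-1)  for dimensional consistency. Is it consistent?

No

In SI base units:
  29.17 A:  A
  (1.079 s) × (40.9 A):  [s] · [A] = s·A
  (46.093 V·s) × (447 Ω^-1):  [kg·m²·s⁻²·A⁻¹] · [kg⁻¹·m⁻²·s³·A²] = s·A
  (250 A⁻¹·s⁻³·kg·m²) × (52.1 kg^-1 m^-2 s^4 A^2):  [kg·m²·s⁻³·A⁻¹] · [kg⁻¹·m⁻²·s⁴·A²] = s·A
  (25 A) / (832 s^-1):  [A] / [s⁻¹] = s·A
The terms do not share a single dimension (A vs s·A).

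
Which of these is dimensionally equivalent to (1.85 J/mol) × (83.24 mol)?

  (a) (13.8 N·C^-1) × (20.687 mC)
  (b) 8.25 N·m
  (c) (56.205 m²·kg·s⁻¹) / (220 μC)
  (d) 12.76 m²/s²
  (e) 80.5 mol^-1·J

(b)

Reference: [kg·m²·s⁻²·mol⁻¹] · [mol] = kg·m²·s⁻².
Each option:
  (a) [kg·m·s⁻³·A⁻¹] · [s·A] = kg·m·s⁻²
  (b) N·m = kg·m·s⁻²·m = kg·m²·s⁻²  ← same
  (c) [kg·m²·s⁻¹] / [s·A] = kg·m²·s⁻²·A⁻¹
  (d) m²·s⁻²
  (e) J·mol⁻¹ = N·m·mol⁻¹ = kg·m²·s⁻²·mol⁻¹
Only (b) matches kg·m²·s⁻².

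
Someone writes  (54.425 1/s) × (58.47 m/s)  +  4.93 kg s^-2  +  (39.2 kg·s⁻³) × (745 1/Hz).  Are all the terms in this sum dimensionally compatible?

Dimensions:
  (54.425 1/s) × (58.47 m/s):  [s⁻¹] · [m·s⁻¹] = m·s⁻²
  4.93 kg s^-2:  kg·s⁻²
  (39.2 kg·s⁻³) × (745 1/Hz):  [kg·s⁻³] · [s] = kg·s⁻²
The terms do not share a single dimension (kg·s⁻² vs m·s⁻²).

No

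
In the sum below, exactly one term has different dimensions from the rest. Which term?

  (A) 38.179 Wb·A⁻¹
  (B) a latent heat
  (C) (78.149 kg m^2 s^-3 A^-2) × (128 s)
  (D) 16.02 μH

Work out the base dimensions of each:
  (A) Wb·A⁻¹ = V·s·A⁻¹ = kg·m²·s⁻²·A⁻²
  (B) [latent heat] = m²·s⁻²
  (C) [kg·m²·s⁻³·A⁻²] · [s] = kg·m²·s⁻²·A⁻²
  (D) H = V·s·A⁻¹ = kg·m²·s⁻²·A⁻²
All reduce to kg·m²·s⁻²·A⁻² except (B), which is m²·s⁻².

(B)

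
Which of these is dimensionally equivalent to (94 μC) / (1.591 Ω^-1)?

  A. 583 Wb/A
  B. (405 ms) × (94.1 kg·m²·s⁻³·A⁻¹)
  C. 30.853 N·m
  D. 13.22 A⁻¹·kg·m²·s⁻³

B.

Reference: [s·A] / [kg⁻¹·m⁻²·s³·A²] = kg·m²·s⁻²·A⁻¹.
Each option:
  A. Wb·A⁻¹ = V·s·A⁻¹ = kg·m²·s⁻²·A⁻²
  B. [s] · [kg·m²·s⁻³·A⁻¹] = kg·m²·s⁻²·A⁻¹  ← same
  C. N·m = kg·m·s⁻²·m = kg·m²·s⁻²
  D. kg·m²·s⁻³·A⁻¹
Only B. matches kg·m²·s⁻²·A⁻¹.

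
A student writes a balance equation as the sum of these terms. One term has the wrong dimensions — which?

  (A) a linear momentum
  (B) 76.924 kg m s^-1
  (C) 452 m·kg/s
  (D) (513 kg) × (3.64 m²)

(D)

Dimensions:
  (A) [linear momentum] = kg·m·s⁻¹
  (B) kg·m·s⁻¹
  (C) kg·m·s⁻¹
  (D) [kg] · [m²] = kg·m²
All reduce to kg·m·s⁻¹ except (D), which is kg·m².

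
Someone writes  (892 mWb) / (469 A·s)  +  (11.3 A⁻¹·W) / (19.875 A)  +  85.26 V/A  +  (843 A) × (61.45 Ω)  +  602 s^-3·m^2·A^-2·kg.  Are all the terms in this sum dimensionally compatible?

No

Reduce each to base SI dimensions:
  (892 mWb) / (469 A·s):  [kg·m²·s⁻²·A⁻¹] / [s·A] = kg·m²·s⁻³·A⁻²
  (11.3 A⁻¹·W) / (19.875 A):  [kg·m²·s⁻³·A⁻¹] / [A] = kg·m²·s⁻³·A⁻²
  85.26 V/A:  V·A⁻¹ = J·C⁻¹·A⁻¹ = kg·m²·s⁻³·A⁻²
  (843 A) × (61.45 Ω):  [A] · [kg·m²·s⁻³·A⁻²] = kg·m²·s⁻³·A⁻¹
  602 s^-3·m^2·A^-2·kg:  kg·m²·s⁻³·A⁻²
The terms do not share a single dimension (kg·m²·s⁻³·A⁻² vs kg·m²·s⁻³·A⁻¹).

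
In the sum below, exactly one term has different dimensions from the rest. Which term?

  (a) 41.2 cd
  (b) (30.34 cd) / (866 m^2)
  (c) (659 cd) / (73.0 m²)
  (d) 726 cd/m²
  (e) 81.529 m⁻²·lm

Work out the base dimensions of each:
  (a) cd
  (b) [cd] / [m²] = m⁻²·cd
  (c) [cd] / [m²] = m⁻²·cd
  (d) cd·m⁻² = m⁻²·cd
  (e) lm·m⁻² = cd·m⁻² = m⁻²·cd
All reduce to m⁻²·cd except (a), which is cd.

(a)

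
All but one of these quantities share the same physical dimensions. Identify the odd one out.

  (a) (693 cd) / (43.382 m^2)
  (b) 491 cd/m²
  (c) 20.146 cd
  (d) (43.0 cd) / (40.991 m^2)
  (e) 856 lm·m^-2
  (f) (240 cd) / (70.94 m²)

(c)

Expand each in SI base units:
  (a) [cd] / [m²] = m⁻²·cd
  (b) cd·m⁻² = m⁻²·cd
  (c) cd
  (d) [cd] / [m²] = m⁻²·cd
  (e) lm·m⁻² = cd·m⁻² = m⁻²·cd
  (f) [cd] / [m²] = m⁻²·cd
All reduce to m⁻²·cd except (c), which is cd.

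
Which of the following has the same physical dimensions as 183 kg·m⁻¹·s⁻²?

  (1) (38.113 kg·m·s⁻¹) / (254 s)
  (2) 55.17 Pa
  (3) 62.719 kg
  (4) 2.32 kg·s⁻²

(2)

Reference: kg·m⁻¹·s⁻².
Each option:
  (1) [kg·m·s⁻¹] / [s] = kg·m·s⁻²
  (2) Pa = N·m⁻² = kg·m⁻¹·s⁻²  ← same
  (3) kg
  (4) kg·s⁻²
Only (2) matches kg·m⁻¹·s⁻².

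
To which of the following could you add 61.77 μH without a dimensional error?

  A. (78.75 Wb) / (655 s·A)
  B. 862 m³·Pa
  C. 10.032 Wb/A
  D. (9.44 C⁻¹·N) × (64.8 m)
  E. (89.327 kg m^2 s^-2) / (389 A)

Reference: H = V·s·A⁻¹ = kg·m²·s⁻²·A⁻².
Each option:
  A. [kg·m²·s⁻²·A⁻¹] / [s·A] = kg·m²·s⁻³·A⁻²
  B. Pa·m³ = N·m⁻²·m³ = kg·m²·s⁻²
  C. Wb·A⁻¹ = V·s·A⁻¹ = kg·m²·s⁻²·A⁻²  ← same
  D. [kg·m·s⁻³·A⁻¹] · [m] = kg·m²·s⁻³·A⁻¹
  E. [kg·m²·s⁻²] / [A] = kg·m²·s⁻²·A⁻¹
Only C. matches kg·m²·s⁻²·A⁻².

C.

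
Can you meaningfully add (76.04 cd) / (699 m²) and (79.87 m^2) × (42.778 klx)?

Work out the base dimensions of each:
  (76.04 cd) / (699 m²):  [cd] / [m²] = m⁻²·cd
  (79.87 m^2) × (42.778 klx):  [m²] · [m⁻²·cd] = cd
m⁻²·cd ≠ cd, so they cannot be added.

No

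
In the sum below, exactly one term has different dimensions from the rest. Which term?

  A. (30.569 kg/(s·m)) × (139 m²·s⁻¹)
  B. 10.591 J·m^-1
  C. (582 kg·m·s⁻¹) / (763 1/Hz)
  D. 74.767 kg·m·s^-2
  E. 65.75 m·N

E.

In SI base units:
  A. [kg·m⁻¹·s⁻¹] · [m²·s⁻¹] = kg·m·s⁻²
  B. J·m⁻¹ = N·m·m⁻¹ = kg·m·s⁻²
  C. [kg·m·s⁻¹] / [s] = kg·m·s⁻²
  D. kg·m·s⁻²
  E. N·m = kg·m·s⁻²·m = kg·m²·s⁻²
All reduce to kg·m·s⁻² except E., which is kg·m²·s⁻².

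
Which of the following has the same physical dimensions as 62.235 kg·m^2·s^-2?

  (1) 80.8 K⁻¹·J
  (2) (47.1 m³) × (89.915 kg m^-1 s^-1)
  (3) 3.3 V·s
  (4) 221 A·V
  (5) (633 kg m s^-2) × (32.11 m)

(5)

Reference: kg·m²·s⁻².
Each option:
  (1) J·K⁻¹ = N·m·K⁻¹ = kg·m²·s⁻²·K⁻¹
  (2) [m³] · [kg·m⁻¹·s⁻¹] = kg·m²·s⁻¹
  (3) V·s = J·C⁻¹·s = kg·m²·s⁻²·A⁻¹
  (4) V·A = J·C⁻¹·A = kg·m²·s⁻³
  (5) [kg·m·s⁻²] · [m] = kg·m²·s⁻²  ← same
Only (5) matches kg·m²·s⁻².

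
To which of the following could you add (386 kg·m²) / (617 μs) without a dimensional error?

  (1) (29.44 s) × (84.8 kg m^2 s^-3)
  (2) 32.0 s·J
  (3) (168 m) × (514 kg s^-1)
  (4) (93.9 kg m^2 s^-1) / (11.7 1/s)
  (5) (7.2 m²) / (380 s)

(2)

Reference: [kg·m²] / [s] = kg·m²·s⁻¹.
Each option:
  (1) [s] · [kg·m²·s⁻³] = kg·m²·s⁻²
  (2) J·s = N·m·s = kg·m²·s⁻¹  ← same
  (3) [m] · [kg·s⁻¹] = kg·m·s⁻¹
  (4) [kg·m²·s⁻¹] / [s⁻¹] = kg·m²
  (5) [m²] / [s] = m²·s⁻¹
Only (2) matches kg·m²·s⁻¹.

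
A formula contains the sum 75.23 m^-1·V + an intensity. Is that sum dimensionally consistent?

No

Work out the base dimensions of each:
  75.23 m^-1·V:  V·m⁻¹ = J·C⁻¹·m⁻¹ = kg·m·s⁻³·A⁻¹
  an intensity:  [intensity] = kg·s⁻³
kg·m·s⁻³·A⁻¹ ≠ kg·s⁻³, so they cannot be added.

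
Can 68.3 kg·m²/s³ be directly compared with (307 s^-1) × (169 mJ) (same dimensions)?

Yes

In SI base units:
  68.3 kg·m²/s³:  kg·m²·s⁻³
  (307 s^-1) × (169 mJ):  [s⁻¹] · [kg·m²·s⁻²] = kg·m²·s⁻³
Both are kg·m²·s⁻³, so they have the same dimensions and can be added.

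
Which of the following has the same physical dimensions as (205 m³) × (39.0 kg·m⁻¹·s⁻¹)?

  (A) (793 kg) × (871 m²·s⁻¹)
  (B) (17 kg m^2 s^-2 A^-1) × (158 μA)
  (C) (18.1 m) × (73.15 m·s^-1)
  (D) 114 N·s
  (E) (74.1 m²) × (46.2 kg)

(A)

Reference: [m³] · [kg·m⁻¹·s⁻¹] = kg·m²·s⁻¹.
Each option:
  (A) [kg] · [m²·s⁻¹] = kg·m²·s⁻¹  ← same
  (B) [kg·m²·s⁻²·A⁻¹] · [A] = kg·m²·s⁻²
  (C) [m] · [m·s⁻¹] = m²·s⁻¹
  (D) N·s = kg·m·s⁻²·s = kg·m·s⁻¹
  (E) [m²] · [kg] = kg·m²
Only (A) matches kg·m²·s⁻¹.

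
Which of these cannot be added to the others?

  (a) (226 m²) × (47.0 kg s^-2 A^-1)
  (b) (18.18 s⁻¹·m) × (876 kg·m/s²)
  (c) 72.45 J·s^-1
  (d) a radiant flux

(a)

Expand each in SI base units:
  (a) [m²] · [kg·s⁻²·A⁻¹] = kg·m²·s⁻²·A⁻¹
  (b) [m·s⁻¹] · [kg·m·s⁻²] = kg·m²·s⁻³
  (c) J·s⁻¹ = N·m·s⁻¹ = kg·m²·s⁻³
  (d) [radiant flux] = kg·m²·s⁻³
All reduce to kg·m²·s⁻³ except (a), which is kg·m²·s⁻²·A⁻¹.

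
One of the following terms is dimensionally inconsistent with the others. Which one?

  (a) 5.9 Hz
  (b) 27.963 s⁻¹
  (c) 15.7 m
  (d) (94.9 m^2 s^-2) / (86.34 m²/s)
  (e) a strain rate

Dimensions:
  (a) Hz = s⁻¹
  (b) s⁻¹
  (c) m
  (d) [m²·s⁻²] / [m²·s⁻¹] = s⁻¹
  (e) [strain rate] = s⁻¹
All reduce to s⁻¹ except (c), which is m.

(c)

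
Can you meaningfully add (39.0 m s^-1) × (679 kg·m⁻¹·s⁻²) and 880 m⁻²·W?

Reduce each to base SI dimensions:
  (39.0 m s^-1) × (679 kg·m⁻¹·s⁻²):  [m·s⁻¹] · [kg·m⁻¹·s⁻²] = kg·s⁻³
  880 m⁻²·W:  W·m⁻² = J·s⁻¹·m⁻² = kg·s⁻³
Both are kg·s⁻³, so they have the same dimensions and can be added.

Yes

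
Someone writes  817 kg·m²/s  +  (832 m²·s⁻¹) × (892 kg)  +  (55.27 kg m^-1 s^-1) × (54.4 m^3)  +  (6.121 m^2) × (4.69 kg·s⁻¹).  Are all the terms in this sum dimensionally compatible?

Yes

Dimensions:
  817 kg·m²/s:  kg·m²·s⁻¹
  (832 m²·s⁻¹) × (892 kg):  [m²·s⁻¹] · [kg] = kg·m²·s⁻¹
  (55.27 kg m^-1 s^-1) × (54.4 m^3):  [kg·m⁻¹·s⁻¹] · [m³] = kg·m²·s⁻¹
  (6.121 m^2) × (4.69 kg·s⁻¹):  [m²] · [kg·s⁻¹] = kg·m²·s⁻¹
Every term reduces to kg·m²·s⁻¹.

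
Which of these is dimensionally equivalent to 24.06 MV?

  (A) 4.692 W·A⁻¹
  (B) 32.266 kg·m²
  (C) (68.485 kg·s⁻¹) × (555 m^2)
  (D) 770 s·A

(A)

Reference: V = J·C⁻¹ = kg·m²·s⁻³·A⁻¹.
Each option:
  (A) W·A⁻¹ = J·s⁻¹·A⁻¹ = kg·m²·s⁻³·A⁻¹  ← same
  (B) kg·m²
  (C) [kg·s⁻¹] · [m²] = kg·m²·s⁻¹
  (D) A·s = s·A
Only (A) matches kg·m²·s⁻³·A⁻¹.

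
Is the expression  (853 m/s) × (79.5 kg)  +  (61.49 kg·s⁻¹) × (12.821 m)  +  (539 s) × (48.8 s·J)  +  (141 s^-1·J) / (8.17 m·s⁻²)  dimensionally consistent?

Reduce each to base SI dimensions:
  (853 m/s) × (79.5 kg):  [m·s⁻¹] · [kg] = kg·m·s⁻¹
  (61.49 kg·s⁻¹) × (12.821 m):  [kg·s⁻¹] · [m] = kg·m·s⁻¹
  (539 s) × (48.8 s·J):  [s] · [kg·m²·s⁻¹] = kg·m²
  (141 s^-1·J) / (8.17 m·s⁻²):  [kg·m²·s⁻³] / [m·s⁻²] = kg·m·s⁻¹
The terms do not share a single dimension (kg·m² vs kg·m·s⁻¹).

No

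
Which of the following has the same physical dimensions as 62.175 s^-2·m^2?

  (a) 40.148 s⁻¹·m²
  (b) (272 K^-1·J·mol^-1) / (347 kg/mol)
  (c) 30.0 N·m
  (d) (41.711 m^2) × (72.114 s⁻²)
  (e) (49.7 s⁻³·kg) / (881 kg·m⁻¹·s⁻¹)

Reference: m²·s⁻².
Each option:
  (a) m²·s⁻¹
  (b) [kg·m²·s⁻²·K⁻¹·mol⁻¹] / [kg·mol⁻¹] = m²·s⁻²·K⁻¹
  (c) N·m = kg·m·s⁻²·m = kg·m²·s⁻²
  (d) [m²] · [s⁻²] = m²·s⁻²  ← same
  (e) [kg·s⁻³] / [kg·m⁻¹·s⁻¹] = m·s⁻²
Only (d) matches m²·s⁻².

(d)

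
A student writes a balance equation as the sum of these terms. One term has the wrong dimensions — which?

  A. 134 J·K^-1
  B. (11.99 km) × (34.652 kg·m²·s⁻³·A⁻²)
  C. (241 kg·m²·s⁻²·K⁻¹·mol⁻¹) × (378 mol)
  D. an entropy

In SI base units:
  A. J·K⁻¹ = N·m·K⁻¹ = kg·m²·s⁻²·K⁻¹
  B. [m] · [kg·m²·s⁻³·A⁻²] = kg·m³·s⁻³·A⁻²
  C. [kg·m²·s⁻²·K⁻¹·mol⁻¹] · [mol] = kg·m²·s⁻²·K⁻¹
  D. [entropy] = kg·m²·s⁻²·K⁻¹
All reduce to kg·m²·s⁻²·K⁻¹ except B., which is kg·m³·s⁻³·A⁻².

B.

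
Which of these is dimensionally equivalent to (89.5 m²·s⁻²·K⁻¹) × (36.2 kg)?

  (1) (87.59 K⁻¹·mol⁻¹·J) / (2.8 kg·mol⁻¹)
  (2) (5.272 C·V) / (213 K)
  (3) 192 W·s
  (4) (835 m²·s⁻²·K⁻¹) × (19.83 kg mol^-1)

(2)

Reference: [m²·s⁻²·K⁻¹] · [kg] = kg·m²·s⁻²·K⁻¹.
Each option:
  (1) [kg·m²·s⁻²·K⁻¹·mol⁻¹] / [kg·mol⁻¹] = m²·s⁻²·K⁻¹
  (2) [kg·m²·s⁻²] / [K] = kg·m²·s⁻²·K⁻¹  ← same
  (3) W·s = J·s⁻¹·s = kg·m²·s⁻²
  (4) [m²·s⁻²·K⁻¹] · [kg·mol⁻¹] = kg·m²·s⁻²·K⁻¹·mol⁻¹
Only (2) matches kg·m²·s⁻²·K⁻¹.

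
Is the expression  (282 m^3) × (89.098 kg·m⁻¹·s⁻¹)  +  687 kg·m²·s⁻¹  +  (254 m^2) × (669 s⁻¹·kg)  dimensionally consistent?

Expand each in SI base units:
  (282 m^3) × (89.098 kg·m⁻¹·s⁻¹):  [m³] · [kg·m⁻¹·s⁻¹] = kg·m²·s⁻¹
  687 kg·m²·s⁻¹:  kg·m²·s⁻¹
  (254 m^2) × (669 s⁻¹·kg):  [m²] · [kg·s⁻¹] = kg·m²·s⁻¹
Every term reduces to kg·m²·s⁻¹.

Yes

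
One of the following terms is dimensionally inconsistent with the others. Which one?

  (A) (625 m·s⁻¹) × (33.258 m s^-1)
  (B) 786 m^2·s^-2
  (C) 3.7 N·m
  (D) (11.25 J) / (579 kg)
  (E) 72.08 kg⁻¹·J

Reduce each to base SI dimensions:
  (A) [m·s⁻¹] · [m·s⁻¹] = m²·s⁻²
  (B) m²·s⁻²
  (C) N·m = kg·m·s⁻²·m = kg·m²·s⁻²
  (D) [kg·m²·s⁻²] / [kg] = m²·s⁻²
  (E) J·kg⁻¹ = N·m·kg⁻¹ = m²·s⁻²
All reduce to m²·s⁻² except (C), which is kg·m²·s⁻².

(C)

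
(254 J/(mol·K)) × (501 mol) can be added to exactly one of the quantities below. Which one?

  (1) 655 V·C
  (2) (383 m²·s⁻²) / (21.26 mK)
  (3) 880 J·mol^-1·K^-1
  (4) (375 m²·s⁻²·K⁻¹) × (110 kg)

(4)

Reference: [kg·m²·s⁻²·K⁻¹·mol⁻¹] · [mol] = kg·m²·s⁻²·K⁻¹.
Each option:
  (1) C·V = s·A·J·C⁻¹ = kg·m²·s⁻²
  (2) [m²·s⁻²] / [K] = m²·s⁻²·K⁻¹
  (3) J·mol⁻¹·K⁻¹ = N·m·mol⁻¹·K⁻¹ = kg·m²·s⁻²·K⁻¹·mol⁻¹
  (4) [m²·s⁻²·K⁻¹] · [kg] = kg·m²·s⁻²·K⁻¹  ← same
Only (4) matches kg·m²·s⁻²·K⁻¹.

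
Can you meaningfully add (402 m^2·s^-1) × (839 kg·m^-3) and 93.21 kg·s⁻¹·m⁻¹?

Yes

Work out the base dimensions of each:
  (402 m^2·s^-1) × (839 kg·m^-3):  [m²·s⁻¹] · [kg·m⁻³] = kg·m⁻¹·s⁻¹
  93.21 kg·s⁻¹·m⁻¹:  kg·m⁻¹·s⁻¹
Both are kg·m⁻¹·s⁻¹, so they have the same dimensions and can be added.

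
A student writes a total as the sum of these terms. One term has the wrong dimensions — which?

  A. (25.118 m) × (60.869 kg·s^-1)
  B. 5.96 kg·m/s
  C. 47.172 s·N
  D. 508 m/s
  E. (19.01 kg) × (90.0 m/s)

Expand each in SI base units:
  A. [m] · [kg·s⁻¹] = kg·m·s⁻¹
  B. kg·m·s⁻¹
  C. N·s = kg·m·s⁻²·s = kg·m·s⁻¹
  D. m·s⁻¹
  E. [kg] · [m·s⁻¹] = kg·m·s⁻¹
All reduce to kg·m·s⁻¹ except D., which is m·s⁻¹.

D.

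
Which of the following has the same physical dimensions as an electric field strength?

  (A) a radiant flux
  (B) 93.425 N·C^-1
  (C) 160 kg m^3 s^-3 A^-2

(B)

Reference: [electric field strength] = kg·m·s⁻³·A⁻¹.
Each option:
  (A) [radiant flux] = kg·m²·s⁻³
  (B) N·C⁻¹ = kg·m·s⁻²·(s·A)⁻¹ = kg·m·s⁻³·A⁻¹  ← same
  (C) kg·m³·s⁻³·A⁻²
Only (B) matches kg·m·s⁻³·A⁻¹.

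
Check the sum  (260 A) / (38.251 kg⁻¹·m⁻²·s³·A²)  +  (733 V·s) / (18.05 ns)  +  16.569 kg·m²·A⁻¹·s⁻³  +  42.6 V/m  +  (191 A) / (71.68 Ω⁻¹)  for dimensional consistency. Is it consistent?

Reduce each to base SI dimensions:
  (260 A) / (38.251 kg⁻¹·m⁻²·s³·A²):  [A] / [kg⁻¹·m⁻²·s³·A²] = kg·m²·s⁻³·A⁻¹
  (733 V·s) / (18.05 ns):  [kg·m²·s⁻²·A⁻¹] / [s] = kg·m²·s⁻³·A⁻¹
  16.569 kg·m²·A⁻¹·s⁻³:  kg·m²·s⁻³·A⁻¹
  42.6 V/m:  V·m⁻¹ = J·C⁻¹·m⁻¹ = kg·m·s⁻³·A⁻¹
  (191 A) / (71.68 Ω⁻¹):  [A] / [kg⁻¹·m⁻²·s³·A²] = kg·m²·s⁻³·A⁻¹
The terms do not share a single dimension (kg·m²·s⁻³·A⁻¹ vs kg·m·s⁻³·A⁻¹).

No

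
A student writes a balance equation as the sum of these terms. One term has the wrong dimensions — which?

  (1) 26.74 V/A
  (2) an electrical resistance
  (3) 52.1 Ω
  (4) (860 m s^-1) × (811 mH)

(4)

Reduce each to base SI dimensions:
  (1) V·A⁻¹ = J·C⁻¹·A⁻¹ = kg·m²·s⁻³·A⁻²
  (2) [electrical resistance] = kg·m²·s⁻³·A⁻²
  (3) Ω = V·A⁻¹ = kg·m²·s⁻³·A⁻²
  (4) [m·s⁻¹] · [kg·m²·s⁻²·A⁻²] = kg·m³·s⁻³·A⁻²
All reduce to kg·m²·s⁻³·A⁻² except (4), which is kg·m³·s⁻³·A⁻².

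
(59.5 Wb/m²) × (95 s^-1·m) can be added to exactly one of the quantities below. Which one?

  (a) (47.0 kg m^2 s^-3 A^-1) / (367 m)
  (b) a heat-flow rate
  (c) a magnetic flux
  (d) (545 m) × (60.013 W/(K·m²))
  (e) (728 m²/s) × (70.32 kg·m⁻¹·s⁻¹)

(a)

Reference: [kg·s⁻²·A⁻¹] · [m·s⁻¹] = kg·m·s⁻³·A⁻¹.
Each option:
  (a) [kg·m²·s⁻³·A⁻¹] / [m] = kg·m·s⁻³·A⁻¹  ← same
  (b) [heat-flow rate] = kg·m²·s⁻³
  (c) [magnetic flux] = kg·m²·s⁻²·A⁻¹
  (d) [m] · [kg·s⁻³·K⁻¹] = kg·m·s⁻³·K⁻¹
  (e) [m²·s⁻¹] · [kg·m⁻¹·s⁻¹] = kg·m·s⁻²
Only (a) matches kg·m·s⁻³·A⁻¹.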